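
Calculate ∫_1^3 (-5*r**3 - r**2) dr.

By the power rule, an antiderivative is F(r) = -5*r**4/4 - r**3/3.
Then F(3) - F(1) = (-441/4) - (-19/12) = -326/3.

-326/3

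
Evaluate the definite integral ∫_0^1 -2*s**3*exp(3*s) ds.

-8*exp(3)/27 - 4/27

Integrate by parts 3 times (u = s^3, dv = -2*exp(3*s) ds).
An antiderivative is F(s) = (-18*s**3 + 18*s**2 - 12*s + 4)*exp(3*s)/27.
Then F(1) - F(0) = (-8*exp(3)/27) - (4/27) = -8*exp(3)/27 - 4/27.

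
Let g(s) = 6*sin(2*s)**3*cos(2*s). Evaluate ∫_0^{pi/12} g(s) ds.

3/64

Let u = sin(2*s), so du = 2*cos(2*s) ds. When s = 0, u = 0; when s = pi/12, u = 1/2.
The integral becomes 3·∫ u**3 du from 0 to 1/2, with antiderivative 3*u**4/4.
Back in s: F(s) = 3*sin(2*s)**4/4.
Then F(pi/12) - F(0) = (3/64) - (0) = 3/64.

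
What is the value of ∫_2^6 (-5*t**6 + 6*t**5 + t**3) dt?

By the power rule, an antiderivative is F(t) = -5*t**7/7 + t**6 + t**4/4.
Then F(6) - F(2) = (-1070820/7) - (-164/7) = -1070656/7.

-1070656/7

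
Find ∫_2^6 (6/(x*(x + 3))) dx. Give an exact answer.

log(25/9)

Factor the denominator: x**2 + 3*x = (x + 3)x.
Partial fractions: 6/(x*(x + 3)) = -2/(x + 3) + 2/x.
An antiderivative is F(x) = 2*log(x) - 2*log(x + 3).
Then F(6) - F(2) = (log(4/9)) - (log(4/25)) = log(25/9).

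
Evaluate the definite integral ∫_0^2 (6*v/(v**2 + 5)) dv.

Let u = v**2 + 5, so du = 2*v dv. When v = 0, u = 5; when v = 2, u = 9.
The integral becomes 3·∫ 1/u du from 5 to 9, with antiderivative 3*log(u).
Back in v: F(v) = 3*log(v**2 + 5).
Then F(2) - F(0) = (6*log(3)) - (3*log(5)) = -3*log(5) + 6*log(3).

-3*log(5) + 6*log(3)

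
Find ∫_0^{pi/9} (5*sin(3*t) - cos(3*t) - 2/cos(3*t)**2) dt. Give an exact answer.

An antiderivative is F(t) = -sin(3*t)/3 - 5*cos(3*t)/3 - 2*tan(3*t)/3.
Then F(pi/9) - F(0) = (-5*sqrt(3)/6 - 5/6) - (-5/3) = 5/6 - 5*sqrt(3)/6.

5/6 - 5*sqrt(3)/6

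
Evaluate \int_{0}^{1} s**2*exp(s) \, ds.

-2 + E

Integrate by parts twice (u = s^2, dv = exp(s) ds).
An antiderivative is F(s) = (s**2 - 2*s + 2)*exp(s).
Then F(1) - F(0) = (E) - (2) = -2 + E.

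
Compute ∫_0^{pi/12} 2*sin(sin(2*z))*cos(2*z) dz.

Let u = sin(2*z), so du = 2*cos(2*z) dz. When z = 0, u = 0; when z = pi/12, u = 1/2.
The integral becomes ∫ sin(u) du from 0 to 1/2, with antiderivative -cos(u).
Back in z: F(z) = -cos(sin(2*z)).
Then F(pi/12) - F(0) = (-cos(1/2)) - (-1) = 1 - cos(1/2).

1 - cos(1/2)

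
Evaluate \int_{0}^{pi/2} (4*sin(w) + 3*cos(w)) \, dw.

An antiderivative is F(w) = 3*sin(w) - 4*cos(w).
Then F(pi/2) - F(0) = (3) - (-4) = 7.

7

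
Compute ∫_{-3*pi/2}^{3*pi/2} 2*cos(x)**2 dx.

Use the identity cos^2(x) = (1 + cos(2*x))/2.
An antiderivative is F(x) = x + sin(2*x)/2.
Then F(3*pi/2) - F(-3*pi/2) = (3*pi/2) - (-3*pi/2) = 3*pi.

3*pi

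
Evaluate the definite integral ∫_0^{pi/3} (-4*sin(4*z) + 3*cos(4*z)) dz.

An antiderivative is F(z) = 3*sin(4*z)/4 + cos(4*z).
Then F(pi/3) - F(0) = (-3*sqrt(3)/8 - 1/2) - (1) = -3/2 - 3*sqrt(3)/8.

-3/2 - 3*sqrt(3)/8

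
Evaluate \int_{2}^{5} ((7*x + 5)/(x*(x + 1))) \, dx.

Factor the denominator: x**2 + x = (x + 1)x.
Partial fractions: (7*x + 5)/(x*(x + 1)) = 2/(x + 1) + 5/x.
An antiderivative is F(x) = 5*log(x) + 2*log(x + 1).
Then F(5) - F(2) = (2*log(2) + 2*log(3) + 5*log(5)) - (2*log(3) + 5*log(2)) = -3*log(2) + 5*log(5).

-3*log(2) + 5*log(5)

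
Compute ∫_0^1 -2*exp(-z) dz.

-2 + 2*exp(-1)

An antiderivative is F(z) = 2*exp(-z).
Then F(1) - F(0) = (2*exp(-1)) - (2) = -2 + 2*exp(-1).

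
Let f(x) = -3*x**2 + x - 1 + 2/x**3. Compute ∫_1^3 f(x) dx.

-208/9

By the power rule, an antiderivative is F(x) = -x**3 + x**2/2 - x - 1/x**2.
Then F(3) - F(1) = (-461/18) - (-5/2) = -208/9.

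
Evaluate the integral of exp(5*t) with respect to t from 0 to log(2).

31/5

Let u = exp(t), so du = exp(t) dt. When t = 0, u = 1; when t = log(2), u = 2.
The integral becomes ∫ u**4 du from 1 to 2, with antiderivative u**5/5.
Back in t: F(t) = exp(5*t)/5.
Then F(log(2)) - F(0) = (32/5) - (1/5) = 31/5.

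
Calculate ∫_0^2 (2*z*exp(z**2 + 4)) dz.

Let u = z**2 + 4, so du = 2*z dz. When z = 0, u = 4; when z = 2, u = 8.
The integral becomes ∫ exp(u) du from 4 to 8, with antiderivative exp(u).
Back in z: F(z) = exp(z**2 + 4).
Then F(2) - F(0) = (exp(8)) - (exp(4)) = -exp(4) + exp(8).

-exp(4) + exp(8)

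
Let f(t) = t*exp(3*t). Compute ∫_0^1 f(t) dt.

Integrate by parts once (u = t, dv = exp(3*t) dt).
An antiderivative is F(t) = (3*t - 1)*exp(3*t)/9.
Then F(1) - F(0) = (2*exp(3)/9) - (-1/9) = 1/9 + 2*exp(3)/9.

1/9 + 2*exp(3)/9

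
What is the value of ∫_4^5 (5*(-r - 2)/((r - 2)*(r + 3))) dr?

Factor the denominator: r**2 + r - 6 = (r + 3)(r - 2).
Partial fractions: 5*(-r - 2)/((r - 2)*(r + 3)) = -1/(r + 3) - 4/(r - 2).
An antiderivative is F(r) = -4*log(r - 2) - log(r + 3).
Then F(5) - F(4) = (-4*log(3) - 3*log(2)) - (-4*log(2) - log(7)) = log(14/81).

log(14/81)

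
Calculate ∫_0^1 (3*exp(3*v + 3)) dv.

Let u = 3*v + 3, so du = 3 dv. When v = 0, u = 3; when v = 1, u = 6.
The integral becomes ∫ exp(u) du from 3 to 6, with antiderivative exp(u).
Back in v: F(v) = exp(3*v + 3).
Then F(1) - F(0) = (exp(6)) - (exp(3)) = -exp(3) + exp(6).

-exp(3) + exp(6)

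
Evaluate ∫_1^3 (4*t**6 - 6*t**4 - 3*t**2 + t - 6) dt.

32366/35

By the power rule, an antiderivative is F(t) = 4*t**7/7 - 6*t**5/5 - t**3 + t**2/2 - 6*t.
Then F(3) - F(1) = (64233/70) - (-499/70) = 32366/35.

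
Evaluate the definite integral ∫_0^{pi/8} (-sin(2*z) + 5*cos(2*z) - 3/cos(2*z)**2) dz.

An antiderivative is F(z) = 5*sin(2*z)/2 + cos(2*z)/2 - 3*tan(2*z)/2.
Then F(pi/8) - F(0) = (-3/2 + 3*sqrt(2)/2) - (1/2) = -2 + 3*sqrt(2)/2.

-2 + 3*sqrt(2)/2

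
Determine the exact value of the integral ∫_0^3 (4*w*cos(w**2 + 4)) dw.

2*sin(13) - 2*sin(4)

Let u = w**2 + 4, so du = 2*w dw. When w = 0, u = 4; when w = 3, u = 13.
The integral becomes 2·∫ cos(u) du from 4 to 13, with antiderivative 2*sin(u).
Back in w: F(w) = 2*sin(w**2 + 4).
Then F(3) - F(0) = (2*sin(13)) - (2*sin(4)) = 2*sin(13) - 2*sin(4).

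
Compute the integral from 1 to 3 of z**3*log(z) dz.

-5 + 81*log(3)/4

Integrate by parts once (u = ln z, dv = z**3 dz).
An antiderivative is F(z) = z**4*(4*log(z) - 1)/16.
Then F(3) - F(1) = (-81/16 + 81*log(3)/4) - (-1/16) = -5 + 81*log(3)/4.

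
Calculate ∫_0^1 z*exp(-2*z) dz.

Integrate by parts once (u = z, dv = exp(-2*z) dz).
An antiderivative is F(z) = (-2*z - 1)*exp(-2*z)/4.
Then F(1) - F(0) = (-3*exp(-2)/4) - (-1/4) = (-3 + exp(2))*exp(-2)/4.

(-3 + exp(2))*exp(-2)/4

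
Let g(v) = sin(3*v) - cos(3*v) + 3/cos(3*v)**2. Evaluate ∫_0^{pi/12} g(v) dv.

An antiderivative is F(v) = -sin(3*v)/3 - cos(3*v)/3 + tan(3*v).
Then F(pi/12) - F(0) = (1 - sqrt(2)/3) - (-1/3) = 4/3 - sqrt(2)/3.

4/3 - sqrt(2)/3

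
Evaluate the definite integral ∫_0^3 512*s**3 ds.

Let u = 4*s, so du = 4 ds. When s = 0, u = 0; when s = 3, u = 12.
The integral becomes 2·∫ u**3 du from 0 to 12, with antiderivative u**4/2.
Back in s: F(s) = 128*s**4.
Then F(3) - F(0) = (10368) - (0) = 10368.

10368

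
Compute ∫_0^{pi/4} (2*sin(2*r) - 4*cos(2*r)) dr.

An antiderivative is F(r) = -2*sin(2*r) - cos(2*r).
Then F(pi/4) - F(0) = (-2) - (-1) = -1.

-1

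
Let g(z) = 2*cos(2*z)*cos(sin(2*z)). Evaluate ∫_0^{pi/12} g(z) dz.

Let u = sin(2*z), so du = 2*cos(2*z) dz. When z = 0, u = 0; when z = pi/12, u = 1/2.
The integral becomes ∫ cos(u) du from 0 to 1/2, with antiderivative sin(u).
Back in z: F(z) = sin(sin(2*z)).
Then F(pi/12) - F(0) = (sin(1/2)) - (0) = sin(1/2).

sin(1/2)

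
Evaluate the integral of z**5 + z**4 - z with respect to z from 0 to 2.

226/15

By the power rule, an antiderivative is F(z) = z**6/6 + z**5/5 - z**2/2.
Then F(2) - F(0) = (226/15) - (0) = 226/15.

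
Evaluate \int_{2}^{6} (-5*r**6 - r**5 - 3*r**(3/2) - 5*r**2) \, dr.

-1455824/7 - 216*sqrt(6)/5 + 24*sqrt(2)/5

By the power rule, an antiderivative is F(r) = -5*r**7/7 - r**6/6 - 6*r**(5/2)/5 - 5*r**3/3.
Then F(6) - F(2) = (-1456632/7 - 216*sqrt(6)/5) - (-808/7 - 24*sqrt(2)/5) = -1455824/7 - 216*sqrt(6)/5 + 24*sqrt(2)/5.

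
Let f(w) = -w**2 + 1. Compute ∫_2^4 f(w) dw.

-50/3

By the power rule, an antiderivative is F(w) = -w**3/3 + w.
Then F(4) - F(2) = (-52/3) - (-2/3) = -50/3.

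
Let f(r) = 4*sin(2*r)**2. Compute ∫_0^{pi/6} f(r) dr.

Use the identity sin^2(2*r) = (1 - cos(4*r))/2.
An antiderivative is F(r) = 2*r - sin(4*r)/2.
Then F(pi/6) - F(0) = (-sqrt(3)/4 + pi/3) - (0) = -sqrt(3)/4 + pi/3.

-sqrt(3)/4 + pi/3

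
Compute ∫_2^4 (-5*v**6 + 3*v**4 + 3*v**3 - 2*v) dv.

-379688/35

By the power rule, an antiderivative is F(v) = -5*v**7/7 + 3*v**5/5 + 3*v**4/4 - v**2.
Then F(4) - F(2) = (-381936/35) - (-2248/35) = -379688/35.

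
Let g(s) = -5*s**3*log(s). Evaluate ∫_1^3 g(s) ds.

Integrate by parts once (u = ln s, dv = -5*s**3 ds).
An antiderivative is F(s) = -5*s**4*(4*log(s) - 1)/16.
Then F(3) - F(1) = (405/16 - 405*log(3)/4) - (5/16) = 25 - 405*log(3)/4.

25 - 405*log(3)/4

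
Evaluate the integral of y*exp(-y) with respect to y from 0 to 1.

Integrate by parts once (u = y, dv = exp(-y) dy).
An antiderivative is F(y) = (-y - 1)*exp(-y).
Then F(1) - F(0) = (-2*exp(-1)) - (-1) = 1 - 2*exp(-1).

1 - 2*exp(-1)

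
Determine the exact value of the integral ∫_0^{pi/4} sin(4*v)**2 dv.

pi/8

Use the identity sin^2(4*v) = (1 - cos(8*v))/2.
An antiderivative is F(v) = v/2 - sin(8*v)/16.
Then F(pi/4) - F(0) = (pi/8) - (0) = pi/8.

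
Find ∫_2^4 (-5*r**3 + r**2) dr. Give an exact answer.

By the power rule, an antiderivative is F(r) = -5*r**4/4 + r**3/3.
Then F(4) - F(2) = (-896/3) - (-52/3) = -844/3.

-844/3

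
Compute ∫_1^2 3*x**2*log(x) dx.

-7/3 + 8*log(2)

Integrate by parts once (u = ln x, dv = 3*x**2 dx).
An antiderivative is F(x) = x**3*(3*log(x) - 1)/3.
Then F(2) - F(1) = (-8/3 + 8*log(2)) - (-1/3) = -7/3 + 8*log(2).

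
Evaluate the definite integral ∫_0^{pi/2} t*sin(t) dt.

1

Integrate by parts once (u = t, dv = sin(t) dt).
An antiderivative is F(t) = -t*cos(t) + sin(t).
Then F(pi/2) - F(0) = (1) - (0) = 1.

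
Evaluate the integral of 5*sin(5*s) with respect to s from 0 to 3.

Let u = 5*s, so du = 5 ds. When s = 0, u = 0; when s = 3, u = 15.
The integral becomes ∫ sin(u) du from 0 to 15, with antiderivative -cos(u).
Back in s: F(s) = -cos(5*s).
Then F(3) - F(0) = (-cos(15)) - (-1) = 1 - cos(15).

1 - cos(15)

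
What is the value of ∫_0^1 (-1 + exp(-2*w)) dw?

An antiderivative is F(w) = -w - exp(-2*w)/2.
Then F(1) - F(0) = (-1 - exp(-2)/2) - (-1/2) = -(1 + exp(2))*exp(-2)/2.

-(1 + exp(2))*exp(-2)/2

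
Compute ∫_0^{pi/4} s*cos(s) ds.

Integrate by parts once (u = s, dv = cos(s) ds).
An antiderivative is F(s) = s*sin(s) + cos(s).
Then F(pi/4) - F(0) = (sqrt(2)*(pi + 4)/8) - (1) = -1 + sqrt(2)*pi/8 + sqrt(2)/2.

-1 + sqrt(2)*pi/8 + sqrt(2)/2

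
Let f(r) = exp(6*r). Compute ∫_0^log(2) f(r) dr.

Let u = exp(r), so du = exp(r) dr. When r = 0, u = 1; when r = log(2), u = 2.
The integral becomes ∫ u**5 du from 1 to 2, with antiderivative u**6/6.
Back in r: F(r) = exp(6*r)/6.
Then F(log(2)) - F(0) = (32/3) - (1/6) = 21/2.

21/2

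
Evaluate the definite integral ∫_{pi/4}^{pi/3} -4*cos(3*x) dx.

An antiderivative is F(x) = -4*sin(3*x)/3.
Then F(pi/3) - F(pi/4) = (0) - (-2*sqrt(2)/3) = 2*sqrt(2)/3.

2*sqrt(2)/3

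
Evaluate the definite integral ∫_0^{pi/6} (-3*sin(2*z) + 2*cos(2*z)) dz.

-3/4 + sqrt(3)/2

An antiderivative is F(z) = sin(2*z) + 3*cos(2*z)/2.
Then F(pi/6) - F(0) = (3/4 + sqrt(3)/2) - (3/2) = -3/4 + sqrt(3)/2.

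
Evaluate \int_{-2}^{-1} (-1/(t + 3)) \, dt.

An antiderivative is F(t) = -log(t + 3).
Then F(-1) - F(-2) = (-log(2)) - (0) = -log(2).

-log(2)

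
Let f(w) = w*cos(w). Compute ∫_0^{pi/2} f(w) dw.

-1 + pi/2

Integrate by parts once (u = w, dv = cos(w) dw).
An antiderivative is F(w) = w*sin(w) + cos(w).
Then F(pi/2) - F(0) = (pi/2) - (1) = -1 + pi/2.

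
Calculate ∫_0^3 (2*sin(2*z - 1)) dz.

-cos(5) + cos(1)

Let u = 2*z - 1, so du = 2 dz. When z = 0, u = -1; when z = 3, u = 5.
The integral becomes ∫ sin(u) du from -1 to 5, with antiderivative -cos(u).
Back in z: F(z) = -cos(2*z - 1).
Then F(3) - F(0) = (-cos(5)) - (-cos(1)) = -cos(5) + cos(1).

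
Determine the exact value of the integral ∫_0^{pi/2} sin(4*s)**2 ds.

pi/4

Use the identity sin^2(4*s) = (1 - cos(8*s))/2.
An antiderivative is F(s) = s/2 - sin(8*s)/16.
Then F(pi/2) - F(0) = (pi/4) - (0) = pi/4.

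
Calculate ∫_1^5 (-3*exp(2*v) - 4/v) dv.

-3*exp(10)/2 - 4*log(5) + 3*exp(2)/2

An antiderivative is F(v) = -3*exp(2*v)/2 - 4*log(v).
Then F(5) - F(1) = (-3*exp(10)/2 - 4*log(5)) - (-3*exp(2)/2) = -3*exp(10)/2 - 4*log(5) + 3*exp(2)/2.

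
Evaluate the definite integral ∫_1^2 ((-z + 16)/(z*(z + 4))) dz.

Factor the denominator: z**2 + 4*z = (z + 4)z.
Partial fractions: (-z + 16)/(z*(z + 4)) = -5/(z + 4) + 4/z.
An antiderivative is F(z) = 4*log(z) - 5*log(z + 4).
Then F(2) - F(1) = (-5*log(3) - log(2)) - (-5*log(5)) = -5*log(3) - log(2) + 5*log(5).

-5*log(3) - log(2) + 5*log(5)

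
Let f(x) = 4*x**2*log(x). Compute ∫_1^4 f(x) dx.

Integrate by parts once (u = ln x, dv = 4*x**2 dx).
An antiderivative is F(x) = 4*x**3*(3*log(x) - 1)/9.
Then F(4) - F(1) = (-256/9 + 512*log(2)/3) - (-4/9) = -28 + 512*log(2)/3.

-28 + 512*log(2)/3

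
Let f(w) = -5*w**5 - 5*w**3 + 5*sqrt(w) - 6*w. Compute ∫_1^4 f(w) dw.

-45035/12

By the power rule, an antiderivative is F(w) = -5*w**6/6 - 5*w**4/4 + 10*w**(3/2)/3 - 3*w**2.
Then F(4) - F(1) = (-11264/3) - (-7/4) = -45035/12.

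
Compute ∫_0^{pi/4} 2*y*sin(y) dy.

Integrate by parts once (u = y, dv = 2*sin(y) dy).
An antiderivative is F(y) = -2*y*cos(y) + 2*sin(y).
Then F(pi/4) - F(0) = (sqrt(2)*(4 - pi)/4) - (0) = sqrt(2)*(4 - pi)/4.

sqrt(2)*(4 - pi)/4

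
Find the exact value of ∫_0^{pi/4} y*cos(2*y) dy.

-1/4 + pi/8

Integrate by parts once (u = y, dv = cos(2*y) dy).
An antiderivative is F(y) = y*sin(2*y)/2 + cos(2*y)/4.
Then F(pi/4) - F(0) = (pi/8) - (1/4) = -1/4 + pi/8.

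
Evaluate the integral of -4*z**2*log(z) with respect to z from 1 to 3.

Integrate by parts once (u = ln z, dv = -4*z**2 dz).
An antiderivative is F(z) = -4*z**3*(3*log(z) - 1)/9.
Then F(3) - F(1) = (12 - 36*log(3)) - (4/9) = 104/9 - 36*log(3).

104/9 - 36*log(3)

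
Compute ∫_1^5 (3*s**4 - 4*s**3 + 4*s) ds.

6492/5

By the power rule, an antiderivative is F(s) = 3*s**5/5 - s**4 + 2*s**2.
Then F(5) - F(1) = (1300) - (8/5) = 6492/5.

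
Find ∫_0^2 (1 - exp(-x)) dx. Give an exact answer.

An antiderivative is F(x) = x + exp(-x).
Then F(2) - F(0) = (exp(-2) + 2) - (1) = exp(-2) + 1.

exp(-2) + 1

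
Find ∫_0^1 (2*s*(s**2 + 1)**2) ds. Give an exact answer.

Let u = s**2 + 1, so du = 2*s ds. When s = 0, u = 1; when s = 1, u = 2.
The integral becomes ∫ u**2 du from 1 to 2, with antiderivative u**3/3.
Back in s: F(s) = (s**2 + 1)**3/3.
Then F(1) - F(0) = (8/3) - (1/3) = 7/3.

7/3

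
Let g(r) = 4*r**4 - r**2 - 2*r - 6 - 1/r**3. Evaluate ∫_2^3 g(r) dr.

By the power rule, an antiderivative is F(r) = 4*r**5/5 - r**3/3 - r**2 - 6*r + 1/(2*r**2).
Then F(3) - F(2) = (14261/90) - (847/120) = 54503/360.

54503/360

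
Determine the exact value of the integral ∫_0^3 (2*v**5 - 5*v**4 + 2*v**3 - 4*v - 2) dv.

33/2

By the power rule, an antiderivative is F(v) = v**6/3 - v**5 + v**4/2 - 2*v**2 - 2*v.
Then F(3) - F(0) = (33/2) - (0) = 33/2.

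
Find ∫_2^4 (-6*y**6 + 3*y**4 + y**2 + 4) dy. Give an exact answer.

-1397744/105

By the power rule, an antiderivative is F(y) = -6*y**7/7 + 3*y**5/5 + y**3/3 + 4*y.
Then F(4) - F(2) = (-1406128/105) - (-8384/105) = -1397744/105.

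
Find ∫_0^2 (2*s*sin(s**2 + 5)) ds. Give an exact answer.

cos(5) - cos(9)

Let u = s**2 + 5, so du = 2*s ds. When s = 0, u = 5; when s = 2, u = 9.
The integral becomes ∫ sin(u) du from 5 to 9, with antiderivative -cos(u).
Back in s: F(s) = -cos(s**2 + 5).
Then F(2) - F(0) = (-cos(9)) - (-cos(5)) = cos(5) - cos(9).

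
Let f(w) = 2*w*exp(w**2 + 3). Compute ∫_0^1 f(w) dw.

-exp(3) + exp(4)

Let u = w**2 + 3, so du = 2*w dw. When w = 0, u = 3; when w = 1, u = 4.
The integral becomes ∫ exp(u) du from 3 to 4, with antiderivative exp(u).
Back in w: F(w) = exp(w**2 + 3).
Then F(1) - F(0) = (exp(4)) - (exp(3)) = -exp(3) + exp(4).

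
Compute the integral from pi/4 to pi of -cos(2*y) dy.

An antiderivative is F(y) = -sin(2*y)/2.
Then F(pi) - F(pi/4) = (0) - (-1/2) = 1/2.

1/2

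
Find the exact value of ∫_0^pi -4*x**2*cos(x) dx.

8*pi

Integrate by parts twice (u = x^2, dv = -4*cos(x) dx).
An antiderivative is F(x) = -4*x**2*sin(x) - 8*x*cos(x) + 8*sin(x).
Then F(pi) - F(0) = (8*pi) - (0) = 8*pi.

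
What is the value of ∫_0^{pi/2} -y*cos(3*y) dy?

Integrate by parts once (u = y, dv = -cos(3*y) dy).
An antiderivative is F(y) = -y*sin(3*y)/3 - cos(3*y)/9.
Then F(pi/2) - F(0) = (pi/6) - (-1/9) = 1/9 + pi/6.

1/9 + pi/6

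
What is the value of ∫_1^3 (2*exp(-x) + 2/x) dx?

-2*exp(-3) + 2*exp(-1) + 2*log(3)

An antiderivative is F(x) = 2*log(x) - 2*exp(-x).
Then F(3) - F(1) = (-2*exp(-3) + 2*log(3)) - (-2*exp(-1)) = -2*exp(-3) + 2*exp(-1) + 2*log(3).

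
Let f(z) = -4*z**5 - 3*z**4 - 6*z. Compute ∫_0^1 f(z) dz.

-64/15

By the power rule, an antiderivative is F(z) = -2*z**6/3 - 3*z**5/5 - 3*z**2.
Then F(1) - F(0) = (-64/15) - (0) = -64/15.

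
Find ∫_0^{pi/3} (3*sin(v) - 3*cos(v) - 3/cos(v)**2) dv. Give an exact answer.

An antiderivative is F(v) = -3*sin(v) - 3*cos(v) - 3*tan(v).
Then F(pi/3) - F(0) = (-9*sqrt(3)/2 - 3/2) - (-3) = 3/2 - 9*sqrt(3)/2.

3/2 - 9*sqrt(3)/2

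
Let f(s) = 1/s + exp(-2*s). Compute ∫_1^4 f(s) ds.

An antiderivative is F(s) = log(s) - exp(-2*s)/2.
Then F(4) - F(1) = (-exp(-8)/2 + 2*log(2)) - (-exp(-2)/2) = (-1 + exp(6) + 4*exp(8)*log(2))*exp(-8)/2.

(-1 + exp(6) + 4*exp(8)*log(2))*exp(-8)/2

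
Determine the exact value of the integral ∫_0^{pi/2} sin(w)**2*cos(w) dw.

1/3

Let u = sin(w), so du = cos(w) dw. When w = 0, u = 0; when w = pi/2, u = 1.
The integral becomes ∫ u**2 du from 0 to 1, with antiderivative u**3/3.
Back in w: F(w) = sin(w)**3/3.
Then F(pi/2) - F(0) = (1/3) - (0) = 1/3.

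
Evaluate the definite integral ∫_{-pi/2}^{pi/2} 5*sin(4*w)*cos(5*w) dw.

0

Use the identity sin(4*w)cos(5*w) = [sin(9*w) + sin(-w)]/2.
An antiderivative is F(w) = 5*cos(w)/2 - 5*cos(9*w)/18.
Then F(pi/2) - F(-pi/2) = (0) - (0) = 0.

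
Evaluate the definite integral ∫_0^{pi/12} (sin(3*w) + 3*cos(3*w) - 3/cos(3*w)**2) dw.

-2/3 + sqrt(2)/3

An antiderivative is F(w) = sin(3*w) - cos(3*w)/3 - tan(3*w).
Then F(pi/12) - F(0) = (-1 + sqrt(2)/3) - (-1/3) = -2/3 + sqrt(2)/3.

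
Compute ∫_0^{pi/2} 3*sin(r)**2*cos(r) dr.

Let u = sin(r), so du = cos(r) dr. When r = 0, u = 0; when r = pi/2, u = 1.
The integral becomes 3·∫ u**2 du from 0 to 1, with antiderivative u**3.
Back in r: F(r) = sin(r)**3.
Then F(pi/2) - F(0) = (1) - (0) = 1.

1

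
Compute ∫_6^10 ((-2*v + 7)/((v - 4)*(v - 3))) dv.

Factor the denominator: v**2 - 7*v + 12 = (v - 3)(v - 4).
Partial fractions: (-2*v + 7)/((v - 4)*(v - 3)) = -1/(v - 3) - 1/(v - 4).
An antiderivative is F(v) = -log(v - 4) - log(v - 3).
Then F(10) - F(6) = (-log(42)) - (-log(6)) = -log(7).

-log(7)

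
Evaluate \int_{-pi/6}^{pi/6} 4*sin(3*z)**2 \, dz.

2*pi/3

Use the identity sin^2(3*z) = (1 - cos(6*z))/2.
An antiderivative is F(z) = 2*z - sin(6*z)/3.
Then F(pi/6) - F(-pi/6) = (pi/3) - (-pi/3) = 2*pi/3.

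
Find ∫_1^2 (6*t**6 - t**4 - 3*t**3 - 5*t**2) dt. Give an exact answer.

33491/420

By the power rule, an antiderivative is F(t) = 6*t**7/7 - t**5/5 - 3*t**4/4 - 5*t**3/3.
Then F(2) - F(1) = (8188/105) - (-739/420) = 33491/420.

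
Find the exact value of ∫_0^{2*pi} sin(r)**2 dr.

Use the identity sin^2(r) = (1 - cos(2*r))/2.
An antiderivative is F(r) = r/2 - sin(2*r)/4.
Then F(2*pi) - F(0) = (pi) - (0) = pi.

pi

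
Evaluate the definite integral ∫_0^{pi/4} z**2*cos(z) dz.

sqrt(2)*(-32 + pi**2 + 8*pi)/32

Integrate by parts twice (u = z^2, dv = cos(z) dz).
An antiderivative is F(z) = z**2*sin(z) + 2*z*cos(z) - 2*sin(z).
Then F(pi/4) - F(0) = (sqrt(2)*(-32 + pi**2 + 8*pi)/32) - (0) = sqrt(2)*(-32 + pi**2 + 8*pi)/32.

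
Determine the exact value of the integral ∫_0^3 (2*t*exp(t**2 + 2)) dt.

Let u = t**2 + 2, so du = 2*t dt. When t = 0, u = 2; when t = 3, u = 11.
The integral becomes ∫ exp(u) du from 2 to 11, with antiderivative exp(u).
Back in t: F(t) = exp(t**2 + 2).
Then F(3) - F(0) = (exp(11)) - (exp(2)) = -exp(2) + exp(11).

-exp(2) + exp(11)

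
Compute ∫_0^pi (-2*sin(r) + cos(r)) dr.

An antiderivative is F(r) = sin(r) + 2*cos(r).
Then F(pi) - F(0) = (-2) - (2) = -4.

-4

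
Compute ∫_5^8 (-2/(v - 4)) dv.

An antiderivative is F(v) = -2*log(v - 4).
Then F(8) - F(5) = (-log(16)) - (0) = -log(16).

-log(16)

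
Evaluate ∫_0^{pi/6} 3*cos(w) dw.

An antiderivative is F(w) = 3*sin(w).
Then F(pi/6) - F(0) = (3/2) - (0) = 3/2.

3/2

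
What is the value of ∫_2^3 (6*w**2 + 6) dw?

By the power rule, an antiderivative is F(w) = 2*w**3 + 6*w.
Then F(3) - F(2) = (72) - (28) = 44.

44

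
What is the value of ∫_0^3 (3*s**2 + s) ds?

By the power rule, an antiderivative is F(s) = s**3 + s**2/2.
Then F(3) - F(0) = (63/2) - (0) = 63/2.

63/2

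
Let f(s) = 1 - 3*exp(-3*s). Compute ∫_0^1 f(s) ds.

An antiderivative is F(s) = s + exp(-3*s).
Then F(1) - F(0) = (exp(-3) + 1) - (1) = exp(-3).

exp(-3)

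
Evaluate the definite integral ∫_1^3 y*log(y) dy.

-2 + 9*log(3)/2

Integrate by parts once (u = ln y, dv = y dy).
An antiderivative is F(y) = y**2*(2*log(y) - 1)/4.
Then F(3) - F(1) = (-9/4 + 9*log(3)/2) - (-1/4) = -2 + 9*log(3)/2.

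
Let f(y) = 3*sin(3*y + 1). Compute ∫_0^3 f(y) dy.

Let u = 3*y + 1, so du = 3 dy. When y = 0, u = 1; when y = 3, u = 10.
The integral becomes ∫ sin(u) du from 1 to 10, with antiderivative -cos(u).
Back in y: F(y) = -cos(3*y + 1).
Then F(3) - F(0) = (-cos(10)) - (-cos(1)) = cos(1) - cos(10).

cos(1) - cos(10)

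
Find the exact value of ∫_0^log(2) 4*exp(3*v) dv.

Let u = exp(v), so du = exp(v) dv. When v = 0, u = 1; when v = log(2), u = 2.
The integral becomes 4·∫ u**2 du from 1 to 2, with antiderivative 4*u**3/3.
Back in v: F(v) = 4*exp(3*v)/3.
Then F(log(2)) - F(0) = (32/3) - (4/3) = 28/3.

28/3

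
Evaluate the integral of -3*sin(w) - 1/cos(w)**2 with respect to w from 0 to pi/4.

-4 + 3*sqrt(2)/2

An antiderivative is F(w) = 3*cos(w) - tan(w).
Then F(pi/4) - F(0) = (-1 + 3*sqrt(2)/2) - (3) = -4 + 3*sqrt(2)/2.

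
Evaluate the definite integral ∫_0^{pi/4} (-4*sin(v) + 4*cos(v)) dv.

-4 + 4*sqrt(2)

An antiderivative is F(v) = 4*sin(v) + 4*cos(v).
Then F(pi/4) - F(0) = (4*sqrt(2)) - (4) = -4 + 4*sqrt(2).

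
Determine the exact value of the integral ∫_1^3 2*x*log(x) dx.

-4 + 9*log(3)

Integrate by parts once (u = ln x, dv = 2*x dx).
An antiderivative is F(x) = x**2*(2*log(x) - 1)/2.
Then F(3) - F(1) = (-9/2 + 9*log(3)) - (-1/2) = -4 + 9*log(3).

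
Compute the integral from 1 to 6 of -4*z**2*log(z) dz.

Integrate by parts once (u = ln z, dv = -4*z**2 dz).
An antiderivative is F(z) = -4*z**3*(3*log(z) - 1)/9.
Then F(6) - F(1) = (-288*log(3) - 288*log(2) + 96) - (4/9) = -288*log(3) - 288*log(2) + 860/9.

-288*log(3) - 288*log(2) + 860/9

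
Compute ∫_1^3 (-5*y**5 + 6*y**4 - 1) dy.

By the power rule, an antiderivative is F(y) = -5*y**6/6 + 6*y**5/5 - y.
Then F(3) - F(1) = (-3189/10) - (-19/30) = -4774/15.

-4774/15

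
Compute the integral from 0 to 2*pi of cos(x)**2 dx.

pi

Use the identity cos^2(x) = (1 + cos(2*x))/2.
An antiderivative is F(x) = x/2 + sin(2*x)/4.
Then F(2*pi) - F(0) = (pi) - (0) = pi.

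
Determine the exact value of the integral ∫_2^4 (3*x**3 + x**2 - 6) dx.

560/3

By the power rule, an antiderivative is F(x) = 3*x**4/4 + x**3/3 - 6*x.
Then F(4) - F(2) = (568/3) - (8/3) = 560/3.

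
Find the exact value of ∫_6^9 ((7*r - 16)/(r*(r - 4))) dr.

Factor the denominator: r**2 - 4*r = r(r - 4).
Partial fractions: (7*r - 16)/(r*(r - 4)) = 4/r + 3/(r - 4).
An antiderivative is F(r) = 4*log(r) + 3*log(r - 4).
Then F(9) - F(6) = (3*log(5) + 8*log(3)) - (4*log(3) + 7*log(2)) = -7*log(2) + 4*log(3) + 3*log(5).

-7*log(2) + 4*log(3) + 3*log(5)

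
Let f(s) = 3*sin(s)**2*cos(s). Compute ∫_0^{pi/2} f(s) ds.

Let u = sin(s), so du = cos(s) ds. When s = 0, u = 0; when s = pi/2, u = 1.
The integral becomes 3·∫ u**2 du from 0 to 1, with antiderivative u**3.
Back in s: F(s) = sin(s)**3.
Then F(pi/2) - F(0) = (1) - (0) = 1.

1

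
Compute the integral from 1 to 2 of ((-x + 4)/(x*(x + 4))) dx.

log(25/18)

Factor the denominator: x**2 + 4*x = (x + 4)x.
Partial fractions: (-x + 4)/(x*(x + 4)) = -2/(x + 4) + 1/x.
An antiderivative is F(x) = log(x) - 2*log(x + 4).
Then F(2) - F(1) = (-log(18)) - (-log(25)) = log(25/18).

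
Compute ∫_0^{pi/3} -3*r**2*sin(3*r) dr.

Integrate by parts twice (u = r^2, dv = -3*sin(3*r) dr).
An antiderivative is F(r) = r**2*cos(3*r) - 2*r*sin(3*r)/3 - 2*cos(3*r)/9.
Then F(pi/3) - F(0) = (2/9 - pi**2/9) - (-2/9) = 4/9 - pi**2/9.

4/9 - pi**2/9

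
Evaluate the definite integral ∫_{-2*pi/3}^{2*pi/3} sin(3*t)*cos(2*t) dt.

0

Use the identity sin(3*t)cos(2*t) = [sin(5*t) + sin(t)]/2.
An antiderivative is F(t) = -cos(t)/2 - cos(5*t)/10.
Then F(2*pi/3) - F(-2*pi/3) = (3/10) - (3/10) = 0.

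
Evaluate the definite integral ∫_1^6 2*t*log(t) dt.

Integrate by parts once (u = ln t, dv = 2*t dt).
An antiderivative is F(t) = t**2*(2*log(t) - 1)/2.
Then F(6) - F(1) = (-18 + 36*log(2) + 36*log(3)) - (-1/2) = -35/2 + 36*log(2) + 36*log(3).

-35/2 + 36*log(2) + 36*log(3)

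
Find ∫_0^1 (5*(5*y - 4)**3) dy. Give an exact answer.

-255/4

Let u = 5*y - 4, so du = 5 dy. When y = 0, u = -4; when y = 1, u = 1.
The integral becomes ∫ u**3 du from -4 to 1, with antiderivative u**4/4.
Back in y: F(y) = (5*y - 4)**4/4.
Then F(1) - F(0) = (1/4) - (64) = -255/4.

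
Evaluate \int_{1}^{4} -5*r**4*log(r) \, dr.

1023/5 - 2048*log(2)

Integrate by parts once (u = ln r, dv = -5*r**4 dr).
An antiderivative is F(r) = -r**5*(5*log(r) - 1)/5.
Then F(4) - F(1) = (1024/5 - 2048*log(2)) - (1/5) = 1023/5 - 2048*log(2).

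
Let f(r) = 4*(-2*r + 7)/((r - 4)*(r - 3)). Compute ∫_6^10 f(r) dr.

Factor the denominator: r**2 - 7*r + 12 = (r - 3)(r - 4).
Partial fractions: 4*(-2*r + 7)/((r - 4)*(r - 3)) = -4/(r - 3) - 4/(r - 4).
An antiderivative is F(r) = -4*log(r - 4) - 4*log(r - 3).
Then F(10) - F(6) = (-4*log(7) - 4*log(3) - 4*log(2)) - (-4*log(3) - 4*log(2)) = -4*log(7).

-4*log(7)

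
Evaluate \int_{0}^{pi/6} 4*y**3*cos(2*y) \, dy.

Integrate by parts 3 times (u = y^3, dv = 4*cos(2*y) dy).
An antiderivative is F(y) = 2*y**3*sin(2*y) + 3*y**2*cos(2*y) - 3*y*sin(2*y) - 3*cos(2*y)/2.
Then F(pi/6) - F(0) = (-sqrt(3)*pi/4 - 3/4 + sqrt(3)*pi**3/216 + pi**2/24) - (-3/2) = -sqrt(3)*pi/4 + sqrt(3)*pi**3/216 + pi**2/24 + 3/4.

-sqrt(3)*pi/4 + sqrt(3)*pi**3/216 + pi**2/24 + 3/4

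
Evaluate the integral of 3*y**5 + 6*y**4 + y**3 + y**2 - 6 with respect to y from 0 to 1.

By the power rule, an antiderivative is F(y) = y**6/2 + 6*y**5/5 + y**4/4 + y**3/3 - 6*y.
Then F(1) - F(0) = (-223/60) - (0) = -223/60.

-223/60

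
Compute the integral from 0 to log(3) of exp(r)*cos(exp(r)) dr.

Let u = exp(r), so du = exp(r) dr. When r = 0, u = 1; when r = log(3), u = 3.
The integral becomes ∫ cos(u) du from 1 to 3, with antiderivative sin(u).
Back in r: F(r) = sin(exp(r)).
Then F(log(3)) - F(0) = (sin(3)) - (sin(1)) = -sin(1) + sin(3).

-sin(1) + sin(3)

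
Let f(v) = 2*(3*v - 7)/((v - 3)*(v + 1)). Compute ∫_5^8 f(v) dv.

Factor the denominator: v**2 - 2*v - 3 = (v + 1)(v - 3).
Partial fractions: 2*(3*v - 7)/((v - 3)*(v + 1)) = 5/(v + 1) + 1/(v - 3).
An antiderivative is F(v) = log(v - 3) + 5*log(v + 1).
Then F(8) - F(5) = (log(5) + 10*log(3)) - (6*log(2) + 5*log(3)) = -6*log(2) + log(5) + 5*log(3).

-6*log(2) + log(5) + 5*log(3)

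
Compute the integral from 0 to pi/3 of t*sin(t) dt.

Integrate by parts once (u = t, dv = sin(t) dt).
An antiderivative is F(t) = -t*cos(t) + sin(t).
Then F(pi/3) - F(0) = (-pi/6 + sqrt(3)/2) - (0) = -pi/6 + sqrt(3)/2.

-pi/6 + sqrt(3)/2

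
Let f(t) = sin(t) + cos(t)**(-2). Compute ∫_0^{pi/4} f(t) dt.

2 - sqrt(2)/2

An antiderivative is F(t) = -cos(t) + tan(t).
Then F(pi/4) - F(0) = (1 - sqrt(2)/2) - (-1) = 2 - sqrt(2)/2.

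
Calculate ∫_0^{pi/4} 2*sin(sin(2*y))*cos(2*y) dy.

Let u = sin(2*y), so du = 2*cos(2*y) dy. When y = 0, u = 0; when y = pi/4, u = 1.
The integral becomes ∫ sin(u) du from 0 to 1, with antiderivative -cos(u).
Back in y: F(y) = -cos(sin(2*y)).
Then F(pi/4) - F(0) = (-cos(1)) - (-1) = 1 - cos(1).

1 - cos(1)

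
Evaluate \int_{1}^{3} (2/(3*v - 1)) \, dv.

4*log(2)/3

An antiderivative is F(v) = 2*log(3*v - 1)/3.
Then F(3) - F(1) = (log(4)) - (2*log(2)/3) = 4*log(2)/3.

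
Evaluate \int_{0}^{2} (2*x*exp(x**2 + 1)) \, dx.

Let u = x**2 + 1, so du = 2*x dx. When x = 0, u = 1; when x = 2, u = 5.
The integral becomes ∫ exp(u) du from 1 to 5, with antiderivative exp(u).
Back in x: F(x) = exp(x**2 + 1).
Then F(2) - F(0) = (exp(5)) - (exp(1)) = -exp(1) + exp(5).

-exp(1) + exp(5)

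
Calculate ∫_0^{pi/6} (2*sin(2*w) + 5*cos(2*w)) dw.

1/2 + 5*sqrt(3)/4

An antiderivative is F(w) = 5*sin(2*w)/2 - cos(2*w).
Then F(pi/6) - F(0) = (-1/2 + 5*sqrt(3)/4) - (-1) = 1/2 + 5*sqrt(3)/4.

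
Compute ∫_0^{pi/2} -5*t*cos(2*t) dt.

Integrate by parts once (u = t, dv = -5*cos(2*t) dt).
An antiderivative is F(t) = -5*t*sin(2*t)/2 - 5*cos(2*t)/4.
Then F(pi/2) - F(0) = (5/4) - (-5/4) = 5/2.

5/2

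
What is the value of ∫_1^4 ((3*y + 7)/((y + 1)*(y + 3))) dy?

Factor the denominator: y**2 + 4*y + 3 = (y + 3)(y + 1).
Partial fractions: (3*y + 7)/((y + 1)*(y + 3)) = 1/(y + 3) + 2/(y + 1).
An antiderivative is F(y) = 2*log(y + 1) + log(y + 3).
Then F(4) - F(1) = (log(7) + 2*log(5)) - (log(16)) = -4*log(2) + log(7) + 2*log(5).

-4*log(2) + log(7) + 2*log(5)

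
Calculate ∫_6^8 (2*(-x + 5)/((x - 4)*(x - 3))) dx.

Factor the denominator: x**2 - 7*x + 12 = (x - 3)(x - 4).
Partial fractions: 2*(-x + 5)/((x - 4)*(x - 3)) = -4/(x - 3) + 2/(x - 4).
An antiderivative is F(x) = 2*log(x - 4) - 4*log(x - 3).
Then F(8) - F(6) = (-4*log(5) + 4*log(2)) - (log(4/81)) = -4*log(5) + 2*log(2) + 4*log(3).

-4*log(5) + 2*log(2) + 4*log(3)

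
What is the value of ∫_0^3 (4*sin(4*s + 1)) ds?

-cos(13) + cos(1)

Let u = 4*s + 1, so du = 4 ds. When s = 0, u = 1; when s = 3, u = 13.
The integral becomes ∫ sin(u) du from 1 to 13, with antiderivative -cos(u).
Back in s: F(s) = -cos(4*s + 1).
Then F(3) - F(0) = (-cos(13)) - (-cos(1)) = -cos(13) + cos(1).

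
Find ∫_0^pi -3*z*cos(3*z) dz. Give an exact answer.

2/3

Integrate by parts once (u = z, dv = -3*cos(3*z) dz).
An antiderivative is F(z) = -z*sin(3*z) - cos(3*z)/3.
Then F(pi) - F(0) = (1/3) - (-1/3) = 2/3.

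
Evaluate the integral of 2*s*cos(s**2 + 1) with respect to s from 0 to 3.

Let u = s**2 + 1, so du = 2*s ds. When s = 0, u = 1; when s = 3, u = 10.
The integral becomes ∫ cos(u) du from 1 to 10, with antiderivative sin(u).
Back in s: F(s) = sin(s**2 + 1).
Then F(3) - F(0) = (sin(10)) - (sin(1)) = -sin(1) + sin(10).

-sin(1) + sin(10)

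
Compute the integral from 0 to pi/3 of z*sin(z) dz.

Integrate by parts once (u = z, dv = sin(z) dz).
An antiderivative is F(z) = -z*cos(z) + sin(z).
Then F(pi/3) - F(0) = (-pi/6 + sqrt(3)/2) - (0) = -pi/6 + sqrt(3)/2.

-pi/6 + sqrt(3)/2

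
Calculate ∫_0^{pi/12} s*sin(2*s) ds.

-sqrt(3)*pi/48 + 1/8

Integrate by parts once (u = s, dv = sin(2*s) ds).
An antiderivative is F(s) = -s*cos(2*s)/2 + sin(2*s)/4.
Then F(pi/12) - F(0) = (-sqrt(3)*pi/48 + 1/8) - (0) = -sqrt(3)*pi/48 + 1/8.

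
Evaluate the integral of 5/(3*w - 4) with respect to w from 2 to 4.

10*log(2)/3

An antiderivative is F(w) = 5*log(3*w - 4)/3.
Then F(4) - F(2) = (log(32)) - (5*log(2)/3) = 10*log(2)/3.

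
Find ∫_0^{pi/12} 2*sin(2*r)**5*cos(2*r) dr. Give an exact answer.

1/384

Let u = sin(2*r), so du = 2*cos(2*r) dr. When r = 0, u = 0; when r = pi/12, u = 1/2.
The integral becomes ∫ u**5 du from 0 to 1/2, with antiderivative u**6/6.
Back in r: F(r) = sin(2*r)**6/6.
Then F(pi/12) - F(0) = (1/384) - (0) = 1/384.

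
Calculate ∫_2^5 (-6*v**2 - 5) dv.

By the power rule, an antiderivative is F(v) = -2*v**3 - 5*v.
Then F(5) - F(2) = (-275) - (-26) = -249.

-249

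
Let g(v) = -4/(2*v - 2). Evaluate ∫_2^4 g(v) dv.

-log(9)

An antiderivative is F(v) = -2*log(2*v - 2).
Then F(4) - F(2) = (-log(36)) - (-log(4)) = -log(9).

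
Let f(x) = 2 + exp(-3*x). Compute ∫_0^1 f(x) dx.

An antiderivative is F(x) = 2*x - exp(-3*x)/3.
Then F(1) - F(0) = (2 - exp(-3)/3) - (-1/3) = 7/3 - exp(-3)/3.

7/3 - exp(-3)/3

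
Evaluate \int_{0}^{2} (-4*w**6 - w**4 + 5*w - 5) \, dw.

-2784/35

By the power rule, an antiderivative is F(w) = -4*w**7/7 - w**5/5 + 5*w**2/2 - 5*w.
Then F(2) - F(0) = (-2784/35) - (0) = -2784/35.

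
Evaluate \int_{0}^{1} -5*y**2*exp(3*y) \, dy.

Integrate by parts twice (u = y^2, dv = -5*exp(3*y) dy).
An antiderivative is F(y) = (-45*y**2 + 30*y - 10)*exp(3*y)/27.
Then F(1) - F(0) = (-25*exp(3)/27) - (-10/27) = 10/27 - 25*exp(3)/27.

10/27 - 25*exp(3)/27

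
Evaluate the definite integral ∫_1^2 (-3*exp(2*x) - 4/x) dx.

-3*exp(4)/2 - log(16) + 3*exp(2)/2

An antiderivative is F(x) = -3*exp(2*x)/2 - 4*log(x).
Then F(2) - F(1) = (-3*exp(4)/2 - log(16)) - (-3*exp(2)/2) = -3*exp(4)/2 - log(16) + 3*exp(2)/2.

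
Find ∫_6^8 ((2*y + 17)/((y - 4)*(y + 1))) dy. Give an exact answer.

Factor the denominator: y**2 - 3*y - 4 = (y + 1)(y - 4).
Partial fractions: (2*y + 17)/((y - 4)*(y + 1)) = -3/(y + 1) + 5/(y - 4).
An antiderivative is F(y) = 5*log(y - 4) - 3*log(y + 1).
Then F(8) - F(6) = (-6*log(3) + 10*log(2)) - (-3*log(7) + 5*log(2)) = -6*log(3) + 5*log(2) + 3*log(7).

-6*log(3) + 5*log(2) + 3*log(7)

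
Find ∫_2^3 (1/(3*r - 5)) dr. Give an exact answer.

2*log(2)/3

An antiderivative is F(r) = log(3*r - 5)/3.
Then F(3) - F(2) = (2*log(2)/3) - (0) = 2*log(2)/3.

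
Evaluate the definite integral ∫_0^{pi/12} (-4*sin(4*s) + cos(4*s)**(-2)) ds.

-1/2 + sqrt(3)/4

An antiderivative is F(s) = cos(4*s) + tan(4*s)/4.
Then F(pi/12) - F(0) = (sqrt(3)/4 + 1/2) - (1) = -1/2 + sqrt(3)/4.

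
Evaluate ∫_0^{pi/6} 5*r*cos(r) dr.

-5 + 5*pi/12 + 5*sqrt(3)/2

Integrate by parts once (u = r, dv = 5*cos(r) dr).
An antiderivative is F(r) = 5*r*sin(r) + 5*cos(r).
Then F(pi/6) - F(0) = (5*pi/12 + 5*sqrt(3)/2) - (5) = -5 + 5*pi/12 + 5*sqrt(3)/2.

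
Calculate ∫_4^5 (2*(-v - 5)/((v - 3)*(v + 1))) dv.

log(9/100)

Factor the denominator: v**2 - 2*v - 3 = (v + 1)(v - 3).
Partial fractions: 2*(-v - 5)/((v - 3)*(v + 1)) = 2/(v + 1) - 4/(v - 3).
An antiderivative is F(v) = -4*log(v - 3) + 2*log(v + 1).
Then F(5) - F(4) = (log(9/4)) - (log(25)) = log(9/100).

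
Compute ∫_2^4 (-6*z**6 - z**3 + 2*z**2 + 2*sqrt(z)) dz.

-97620/7 - 8*sqrt(2)/3

By the power rule, an antiderivative is F(z) = -6*z**7/7 - z**4/4 + 4*z**(3/2)/3 + 2*z**3/3.
Then F(4) - F(2) = (-295136/21) - (-2276/21 + 8*sqrt(2)/3) = -97620/7 - 8*sqrt(2)/3.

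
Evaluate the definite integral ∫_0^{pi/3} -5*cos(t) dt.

An antiderivative is F(t) = -5*sin(t).
Then F(pi/3) - F(0) = (-5*sqrt(3)/2) - (0) = -5*sqrt(3)/2.

-5*sqrt(3)/2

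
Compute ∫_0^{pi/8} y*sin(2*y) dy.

sqrt(2)*(4 - pi)/32

Integrate by parts once (u = y, dv = sin(2*y) dy).
An antiderivative is F(y) = -y*cos(2*y)/2 + sin(2*y)/4.
Then F(pi/8) - F(0) = (sqrt(2)*(4 - pi)/32) - (0) = sqrt(2)*(4 - pi)/32.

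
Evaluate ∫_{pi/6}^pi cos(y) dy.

An antiderivative is F(y) = sin(y).
Then F(pi) - F(pi/6) = (0) - (1/2) = -1/2.

-1/2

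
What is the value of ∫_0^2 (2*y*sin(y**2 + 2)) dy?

Let u = y**2 + 2, so du = 2*y dy. When y = 0, u = 2; when y = 2, u = 6.
The integral becomes ∫ sin(u) du from 2 to 6, with antiderivative -cos(u).
Back in y: F(y) = -cos(y**2 + 2).
Then F(2) - F(0) = (-cos(6)) - (-cos(2)) = -cos(6) + cos(2).

-cos(6) + cos(2)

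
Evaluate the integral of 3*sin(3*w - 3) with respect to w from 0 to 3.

Let u = 3*w - 3, so du = 3 dw. When w = 0, u = -3; when w = 3, u = 6.
The integral becomes ∫ sin(u) du from -3 to 6, with antiderivative -cos(u).
Back in w: F(w) = -cos(3*w - 3).
Then F(3) - F(0) = (-cos(6)) - (-cos(3)) = cos(3) - cos(6).

cos(3) - cos(6)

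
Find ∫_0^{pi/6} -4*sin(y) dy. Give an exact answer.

An antiderivative is F(y) = 4*cos(y).
Then F(pi/6) - F(0) = (2*sqrt(3)) - (4) = -4 + 2*sqrt(3).

-4 + 2*sqrt(3)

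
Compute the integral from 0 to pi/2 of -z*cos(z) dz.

Integrate by parts once (u = z, dv = -cos(z) dz).
An antiderivative is F(z) = -z*sin(z) - cos(z).
Then F(pi/2) - F(0) = (-pi/2) - (-1) = 1 - pi/2.

1 - pi/2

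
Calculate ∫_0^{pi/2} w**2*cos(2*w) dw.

Integrate by parts twice (u = w^2, dv = cos(2*w) dw).
An antiderivative is F(w) = w**2*sin(2*w)/2 + w*cos(2*w)/2 - sin(2*w)/4.
Then F(pi/2) - F(0) = (-pi/4) - (0) = -pi/4.

-pi/4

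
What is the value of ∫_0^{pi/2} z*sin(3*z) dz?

Integrate by parts once (u = z, dv = sin(3*z) dz).
An antiderivative is F(z) = -z*cos(3*z)/3 + sin(3*z)/9.
Then F(pi/2) - F(0) = (-1/9) - (0) = -1/9.

-1/9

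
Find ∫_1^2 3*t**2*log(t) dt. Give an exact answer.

-7/3 + 8*log(2)

Integrate by parts once (u = ln t, dv = 3*t**2 dt).
An antiderivative is F(t) = t**3*(3*log(t) - 1)/3.
Then F(2) - F(1) = (-8/3 + 8*log(2)) - (-1/3) = -7/3 + 8*log(2).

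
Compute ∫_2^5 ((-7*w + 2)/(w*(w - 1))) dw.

Factor the denominator: w**2 - w = w(w - 1).
Partial fractions: (-7*w + 2)/(w*(w - 1)) = -2/w - 5/(w - 1).
An antiderivative is F(w) = -2*log(w) - 5*log(w - 1).
Then F(5) - F(2) = (-10*log(2) - 2*log(5)) - (-log(4)) = -8*log(2) - 2*log(5).

-8*log(2) - 2*log(5)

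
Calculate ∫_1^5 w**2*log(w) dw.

-124/9 + 125*log(5)/3

Integrate by parts once (u = ln w, dv = w**2 dw).
An antiderivative is F(w) = w**3*(3*log(w) - 1)/9.
Then F(5) - F(1) = (-125/9 + 125*log(5)/3) - (-1/9) = -124/9 + 125*log(5)/3.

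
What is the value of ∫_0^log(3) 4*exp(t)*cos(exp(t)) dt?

Let u = exp(t), so du = exp(t) dt. When t = 0, u = 1; when t = log(3), u = 3.
The integral becomes 4·∫ cos(u) du from 1 to 3, with antiderivative 4*sin(u).
Back in t: F(t) = 4*sin(exp(t)).
Then F(log(3)) - F(0) = (4*sin(3)) - (4*sin(1)) = -4*sin(1) + 4*sin(3).

-4*sin(1) + 4*sin(3)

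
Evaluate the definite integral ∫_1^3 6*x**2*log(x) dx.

-52/3 + 54*log(3)

Integrate by parts once (u = ln x, dv = 6*x**2 dx).
An antiderivative is F(x) = 2*x**3*(3*log(x) - 1)/3.
Then F(3) - F(1) = (-18 + 54*log(3)) - (-2/3) = -52/3 + 54*log(3).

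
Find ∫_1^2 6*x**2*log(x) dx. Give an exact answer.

Integrate by parts once (u = ln x, dv = 6*x**2 dx).
An antiderivative is F(x) = 2*x**3*(3*log(x) - 1)/3.
Then F(2) - F(1) = (-16/3 + 16*log(2)) - (-2/3) = -14/3 + 16*log(2).

-14/3 + 16*log(2)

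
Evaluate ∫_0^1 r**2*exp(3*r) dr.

-2/27 + 5*exp(3)/27

Integrate by parts twice (u = r^2, dv = exp(3*r) dr).
An antiderivative is F(r) = (9*r**2 - 6*r + 2)*exp(3*r)/27.
Then F(1) - F(0) = (5*exp(3)/27) - (2/27) = -2/27 + 5*exp(3)/27.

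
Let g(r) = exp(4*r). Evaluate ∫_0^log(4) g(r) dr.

Let u = exp(r), so du = exp(r) dr. When r = 0, u = 1; when r = log(4), u = 4.
The integral becomes ∫ u**3 du from 1 to 4, with antiderivative u**4/4.
Back in r: F(r) = exp(4*r)/4.
Then F(log(4)) - F(0) = (64) - (1/4) = 255/4.

255/4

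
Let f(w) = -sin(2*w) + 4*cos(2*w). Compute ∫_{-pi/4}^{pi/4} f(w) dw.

An antiderivative is F(w) = 2*sin(2*w) + cos(2*w)/2.
Then F(pi/4) - F(-pi/4) = (2) - (-2) = 4.

4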